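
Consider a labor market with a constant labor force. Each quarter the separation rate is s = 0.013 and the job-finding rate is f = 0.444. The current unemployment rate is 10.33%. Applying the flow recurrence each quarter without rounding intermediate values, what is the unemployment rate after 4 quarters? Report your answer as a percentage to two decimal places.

With a fixed labor force, u_{t+1} = u_t + s·(1−u_t) − f·u_t = u_t·(1−s−f) + s.
Here 1−s−f = 0.543 and s = 0.013.
u_1 = 0.103300 × 0.543 + 0.013 = 0.069092.
u_2 = 0.069092 × 0.543 + 0.013 = 0.050517.
u_3 = 0.050517 × 0.543 + 0.013 = 0.040431.
u_4 = 0.040431 × 0.543 + 0.013 = 0.034954.

Unemployment rate after four quarters ≈ 3.50%.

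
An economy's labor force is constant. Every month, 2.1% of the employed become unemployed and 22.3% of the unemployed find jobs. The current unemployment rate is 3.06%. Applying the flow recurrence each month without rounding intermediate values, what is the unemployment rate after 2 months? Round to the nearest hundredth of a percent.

With a fixed labor force, u_{t+1} = u_t + s·(1−u_t) − f·u_t = u_t·(1−s−f) + s.
Here 1−s−f = 0.756 and s = 0.021.
u_1 = 0.030600 × 0.756 + 0.021 = 0.044134.
u_2 = 0.044134 × 0.756 + 0.021 = 0.054365.

Unemployment rate after two months ≈ 5.44%.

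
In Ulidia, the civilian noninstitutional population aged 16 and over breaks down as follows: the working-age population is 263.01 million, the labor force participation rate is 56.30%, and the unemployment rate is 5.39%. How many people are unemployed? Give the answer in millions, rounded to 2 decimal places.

About 7.98 million are unemployed.

Labor force = 0.5630 × 263.01 = 148.07 million.
Unemployed = 0.0539 × 148.07 ≈ 7.98 million.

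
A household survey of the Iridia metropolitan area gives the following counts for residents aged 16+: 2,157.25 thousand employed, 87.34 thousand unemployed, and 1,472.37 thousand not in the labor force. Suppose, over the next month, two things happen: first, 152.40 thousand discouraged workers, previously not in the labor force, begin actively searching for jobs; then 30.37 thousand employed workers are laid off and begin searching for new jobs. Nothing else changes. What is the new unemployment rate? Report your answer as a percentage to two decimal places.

Initially, labor force = 2,157.25 + 87.34 = 2,244.59 thousand, so u = 87.34/2,244.59 = 3.89%.
After the first change, unemployed and labor force both rise by 152.40 → E = 2,157.25, U = 239.74, labor force = 2,396.99 thousand.
After the second change, employed falls and unemployed rises by 30.37; labor force unchanged → E = 2,126.88, U = 270.11, labor force = 2,396.99 thousand.
New unemployment rate = 270.11 / 2,396.99 = 11.27%.

New unemployment rate ≈ 11.27%.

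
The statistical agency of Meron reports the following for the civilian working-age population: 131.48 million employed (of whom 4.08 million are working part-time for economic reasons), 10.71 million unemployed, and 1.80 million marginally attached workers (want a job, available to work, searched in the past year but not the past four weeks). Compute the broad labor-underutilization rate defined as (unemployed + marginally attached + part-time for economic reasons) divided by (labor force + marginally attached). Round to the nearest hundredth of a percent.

Labor force = 131.48 + 10.71 = 142.19 million.
Numerator = 10.71 + 1.80 + 4.08 = 16.59 million.
Denominator = 142.19 + 1.80 = 143.99 million.
Broad rate = 16.59 / 143.99 = 11.52%.

Broad underutilization rate ≈ 11.52%.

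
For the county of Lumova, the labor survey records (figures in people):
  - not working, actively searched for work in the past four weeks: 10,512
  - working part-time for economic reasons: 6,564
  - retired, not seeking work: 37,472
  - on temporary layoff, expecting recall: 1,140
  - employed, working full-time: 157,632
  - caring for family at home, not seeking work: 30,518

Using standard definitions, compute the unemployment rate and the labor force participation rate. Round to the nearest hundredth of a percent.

Employed = 6,564 + 157,632 = 164,196 (anyone who worked, including part-time for economic reasons, counts as employed).
Unemployed = 10,512 + 1,140 = 11,652 (jobless and actively searching, or on temporary layoff).
Labor force = 164,196 + 11,652 = 175,848.
Not in labor force = 37,472 + 30,518 = 67,990 (those not working and not actively searching are outside the labor force).
Civilian working-age population = 175,848 + 67,990 = 243,838.
Unemployment rate = 11,652 / 175,848 = 6.63%.
Labor force participation rate = 175,848 / 243,838 = 72.12%.

Unemployment rate ≈ 6.63%; labor force participation rate ≈ 72.12%.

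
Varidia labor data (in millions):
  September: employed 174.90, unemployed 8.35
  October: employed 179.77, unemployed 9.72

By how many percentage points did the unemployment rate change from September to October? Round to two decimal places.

The unemployment rate changed by +0.57 percentage points.

September: labor force = 174.90 + 8.35 = 183.25; u = 8.35/183.25 = 4.56%.
October: labor force = 179.77 + 9.72 = 189.49; u = 9.72/189.49 = 5.13%.
Change = 5.13% − 4.56% = +0.57 pp.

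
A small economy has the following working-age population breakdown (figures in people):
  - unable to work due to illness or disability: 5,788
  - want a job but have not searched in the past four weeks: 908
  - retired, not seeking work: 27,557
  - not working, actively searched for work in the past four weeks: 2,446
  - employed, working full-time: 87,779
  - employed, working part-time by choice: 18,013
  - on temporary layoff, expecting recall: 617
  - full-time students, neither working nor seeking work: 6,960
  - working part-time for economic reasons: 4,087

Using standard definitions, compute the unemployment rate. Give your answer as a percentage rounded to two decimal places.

Employed = 87,779 + 18,013 + 4,087 = 109,879 (anyone who worked, including part-time for economic reasons, counts as employed).
Unemployed = 2,446 + 617 = 3,063 (jobless and actively searching, or on temporary layoff).
Labor force = 109,879 + 3,063 = 112,942.
Unemployment rate = 3,063 / 112,942 = 2.71%.

Unemployment rate ≈ 2.71%.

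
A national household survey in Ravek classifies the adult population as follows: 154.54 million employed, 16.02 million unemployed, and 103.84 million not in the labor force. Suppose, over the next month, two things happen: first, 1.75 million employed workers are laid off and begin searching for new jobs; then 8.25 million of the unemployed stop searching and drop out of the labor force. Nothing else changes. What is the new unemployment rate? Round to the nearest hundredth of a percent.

New unemployment rate ≈ 5.87%.

Initially, labor force = 154.54 + 16.02 = 170.56 million, so u = 16.02/170.56 = 9.39%.
After the first change, employed falls and unemployed rises by 1.75; labor force unchanged → E = 152.79, U = 17.77, labor force = 170.56 million.
After the second change, unemployed and labor force both fall by 8.25 → E = 152.79, U = 9.52, labor force = 162.31 million.
New unemployment rate = 9.52 / 162.31 = 5.87%.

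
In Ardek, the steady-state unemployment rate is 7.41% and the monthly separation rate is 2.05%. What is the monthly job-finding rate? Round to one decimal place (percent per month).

Job-finding rate ≈ 25.6% per month.

From u* = s/(s+f): f = s·(1−u)/u.
f = 2.05 × (1 − 0.0741) / 0.0741 = 1.8981 / 0.0741 ≈ 25.6% per month.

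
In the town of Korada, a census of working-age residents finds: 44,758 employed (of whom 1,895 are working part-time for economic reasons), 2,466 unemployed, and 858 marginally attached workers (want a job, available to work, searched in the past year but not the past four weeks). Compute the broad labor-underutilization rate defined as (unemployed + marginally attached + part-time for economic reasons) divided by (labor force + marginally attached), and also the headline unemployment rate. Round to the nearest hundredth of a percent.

Broad underutilization rate ≈ 10.85%; headline unemployment rate ≈ 5.22%.

Labor force = 44,758 + 2,466 = 47,224.
Numerator = 2,466 + 858 + 1,895 = 5,219.
Denominator = 47,224 + 858 = 48,082.
Broad rate = 5,219 / 48,082 = 10.85%.
Headline unemployment rate = 2,466 / 47,224 = 5.22%.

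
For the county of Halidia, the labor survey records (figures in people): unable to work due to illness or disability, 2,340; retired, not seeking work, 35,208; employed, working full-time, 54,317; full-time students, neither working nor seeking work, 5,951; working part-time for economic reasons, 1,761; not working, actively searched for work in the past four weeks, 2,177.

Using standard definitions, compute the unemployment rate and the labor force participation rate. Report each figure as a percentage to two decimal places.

Unemployment rate ≈ 3.74%; labor force participation rate ≈ 57.25%.

Employed = 54,317 + 1,761 = 56,078 (anyone who worked, including part-time for economic reasons, counts as employed).
Unemployed = 2,177.
Labor force = 56,078 + 2,177 = 58,255.
Not in labor force = 2,340 + 35,208 + 5,951 = 43,499 (those not working and not actively searching are outside the labor force).
Civilian working-age population = 58,255 + 43,499 = 101,754.
Unemployment rate = 2,177 / 58,255 = 3.74%.
Labor force participation rate = 58,255 / 101,754 = 57.25%.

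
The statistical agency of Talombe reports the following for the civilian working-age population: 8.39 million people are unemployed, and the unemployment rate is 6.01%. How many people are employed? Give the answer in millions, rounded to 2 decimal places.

About 131.21 million are employed.

Labor force = U / u = 8.39 / 0.0601 ≈ 139.60 million.
Employed = labor force − unemployed = 139.60 − 8.39 = 131.21 million.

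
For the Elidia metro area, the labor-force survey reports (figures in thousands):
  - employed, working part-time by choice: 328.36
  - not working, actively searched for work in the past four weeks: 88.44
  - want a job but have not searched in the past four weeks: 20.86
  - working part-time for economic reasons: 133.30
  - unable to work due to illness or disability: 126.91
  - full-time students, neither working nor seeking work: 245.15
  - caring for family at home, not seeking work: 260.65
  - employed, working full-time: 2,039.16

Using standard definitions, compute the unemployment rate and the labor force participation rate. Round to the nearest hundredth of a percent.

Employed = 328.36 + 133.30 + 2,039.16 = 2,500.82 thousand (anyone who worked, including part-time for economic reasons, counts as employed).
Unemployed = 88.44 thousand.
Labor force = 2,500.82 + 88.44 = 2,589.26 thousand.
Not in labor force = 20.86 + 126.91 + 245.15 + 260.65 = 653.57 thousand (those not working and not actively searching are outside the labor force — including those who want a job but have given up searching).
Civilian working-age population = 2,589.26 + 653.57 = 3,242.83 thousand.
Unemployment rate = 88.44 / 2,589.26 = 3.42%.
Labor force participation rate = 2,589.26 / 3,242.83 = 79.85%.

Unemployment rate ≈ 3.42%; labor force participation rate ≈ 79.85%.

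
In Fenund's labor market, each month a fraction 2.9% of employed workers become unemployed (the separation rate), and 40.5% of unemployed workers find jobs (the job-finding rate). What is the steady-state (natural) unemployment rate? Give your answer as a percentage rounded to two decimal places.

At steady state the flows balance: s·E = f·U, so U/(E+U) = s/(s+f).
u* = 2.9 / (2.9 + 40.5) = 2.9 / 43.40 = 6.68%.

Steady-state unemployment rate ≈ 6.68%.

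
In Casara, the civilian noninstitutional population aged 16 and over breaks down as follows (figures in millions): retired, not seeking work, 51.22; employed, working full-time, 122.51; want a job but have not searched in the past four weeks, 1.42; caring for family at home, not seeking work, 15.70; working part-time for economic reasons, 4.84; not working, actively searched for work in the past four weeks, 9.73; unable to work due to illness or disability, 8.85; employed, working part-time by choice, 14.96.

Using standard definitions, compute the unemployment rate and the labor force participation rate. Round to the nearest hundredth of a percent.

Unemployment rate ≈ 6.40%; labor force participation rate ≈ 66.33%.

Employed = 122.51 + 4.84 + 14.96 = 142.31 million (anyone who worked, including part-time for economic reasons, counts as employed).
Unemployed = 9.73 million.
Labor force = 142.31 + 9.73 = 152.04 million.
Not in labor force = 51.22 + 1.42 + 15.70 + 8.85 = 77.19 million (those not working and not actively searching are outside the labor force — including those who want a job but have given up searching).
Civilian working-age population = 152.04 + 77.19 = 229.23 million.
Unemployment rate = 9.73 / 152.04 = 6.40%.
Labor force participation rate = 152.04 / 229.23 = 66.33%.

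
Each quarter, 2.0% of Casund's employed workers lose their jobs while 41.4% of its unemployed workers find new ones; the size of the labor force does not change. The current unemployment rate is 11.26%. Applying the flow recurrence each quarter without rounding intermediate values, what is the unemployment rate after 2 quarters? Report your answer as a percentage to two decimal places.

With a fixed labor force, u_{t+1} = u_t + s·(1−u_t) − f·u_t = u_t·(1−s−f) + s.
Here 1−s−f = 0.566 and s = 0.020.
u_1 = 0.112600 × 0.566 + 0.020 = 0.083732.
u_2 = 0.083732 × 0.566 + 0.020 = 0.067392.

Unemployment rate after two quarters ≈ 6.74%.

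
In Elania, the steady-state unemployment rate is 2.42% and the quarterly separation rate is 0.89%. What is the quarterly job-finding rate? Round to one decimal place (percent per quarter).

From u* = s/(s+f): f = s·(1−u)/u.
f = 0.89 × (1 − 0.0242) / 0.0242 = 0.8685 / 0.0242 ≈ 35.9% per quarter.

Job-finding rate ≈ 35.9% per quarter.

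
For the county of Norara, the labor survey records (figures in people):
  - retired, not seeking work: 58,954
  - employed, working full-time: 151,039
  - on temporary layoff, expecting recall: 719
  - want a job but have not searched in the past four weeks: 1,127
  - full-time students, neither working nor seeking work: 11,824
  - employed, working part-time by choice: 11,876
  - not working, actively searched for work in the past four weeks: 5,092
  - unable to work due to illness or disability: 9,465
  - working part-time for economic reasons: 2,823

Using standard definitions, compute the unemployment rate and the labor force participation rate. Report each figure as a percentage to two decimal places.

Employed = 151,039 + 11,876 + 2,823 = 165,738 (anyone who worked, including part-time for economic reasons, counts as employed).
Unemployed = 719 + 5,092 = 5,811 (jobless and actively searching, or on temporary layoff).
Labor force = 165,738 + 5,811 = 171,549.
Not in labor force = 58,954 + 1,127 + 11,824 + 9,465 = 81,370 (those not working and not actively searching are outside the labor force — including those who want a job but have given up searching).
Civilian working-age population = 171,549 + 81,370 = 252,919.
Unemployment rate = 5,811 / 171,549 = 3.39%.
Labor force participation rate = 171,549 / 252,919 = 67.83%.

Unemployment rate ≈ 3.39%; labor force participation rate ≈ 67.83%.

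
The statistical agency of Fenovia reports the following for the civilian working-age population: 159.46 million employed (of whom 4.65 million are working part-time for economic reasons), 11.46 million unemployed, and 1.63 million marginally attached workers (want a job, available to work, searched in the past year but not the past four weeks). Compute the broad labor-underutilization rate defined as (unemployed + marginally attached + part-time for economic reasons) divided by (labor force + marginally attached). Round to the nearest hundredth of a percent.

Broad underutilization rate ≈ 10.28%.

Labor force = 159.46 + 11.46 = 170.92 million.
Numerator = 11.46 + 1.63 + 4.65 = 17.74 million.
Denominator = 170.92 + 1.63 = 172.55 million.
Broad rate = 17.74 / 172.55 = 10.28%.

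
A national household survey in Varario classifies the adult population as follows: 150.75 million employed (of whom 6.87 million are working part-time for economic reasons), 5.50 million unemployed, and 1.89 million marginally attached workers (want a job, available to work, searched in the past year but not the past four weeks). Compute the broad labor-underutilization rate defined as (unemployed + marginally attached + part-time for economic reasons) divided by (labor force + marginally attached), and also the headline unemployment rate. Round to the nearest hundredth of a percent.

Labor force = 150.75 + 5.50 = 156.25 million.
Numerator = 5.50 + 1.89 + 6.87 = 14.26 million.
Denominator = 156.25 + 1.89 = 158.14 million.
Broad rate = 14.26 / 158.14 = 9.02%.
Headline unemployment rate = 5.50 / 156.25 = 3.52%.

Broad underutilization rate ≈ 9.02%; headline unemployment rate ≈ 3.52%.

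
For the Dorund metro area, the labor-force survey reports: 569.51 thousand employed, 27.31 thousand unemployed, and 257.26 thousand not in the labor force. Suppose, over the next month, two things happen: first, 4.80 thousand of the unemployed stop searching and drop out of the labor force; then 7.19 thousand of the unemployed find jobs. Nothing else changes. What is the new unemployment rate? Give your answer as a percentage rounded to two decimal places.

Initially, labor force = 569.51 + 27.31 = 596.82 thousand, so u = 27.31/596.82 = 4.58%.
After the first change, unemployed and labor force both fall by 4.80 → E = 569.51, U = 22.51, labor force = 592.02 thousand.
After the second change, unemployed falls and employed rises by 7.19; labor force unchanged → E = 576.70, U = 15.32, labor force = 592.02 thousand.
New unemployment rate = 15.32 / 592.02 = 2.59%.

New unemployment rate ≈ 2.59%.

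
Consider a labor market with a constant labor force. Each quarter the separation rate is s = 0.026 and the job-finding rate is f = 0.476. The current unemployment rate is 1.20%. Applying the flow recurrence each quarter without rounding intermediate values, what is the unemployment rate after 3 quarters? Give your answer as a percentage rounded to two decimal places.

With a fixed labor force, u_{t+1} = u_t + s·(1−u_t) − f·u_t = u_t·(1−s−f) + s.
Here 1−s−f = 0.498 and s = 0.026.
u_1 = 0.012000 × 0.498 + 0.026 = 0.031976.
u_2 = 0.031976 × 0.498 + 0.026 = 0.041924.
u_3 = 0.041924 × 0.498 + 0.026 = 0.046878.

Unemployment rate after three quarters ≈ 4.69%.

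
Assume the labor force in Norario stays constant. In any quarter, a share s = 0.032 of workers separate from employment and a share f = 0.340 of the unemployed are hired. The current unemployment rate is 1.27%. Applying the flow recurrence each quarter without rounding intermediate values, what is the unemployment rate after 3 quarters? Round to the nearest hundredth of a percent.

Unemployment rate after three quarters ≈ 6.79%.

With a fixed labor force, u_{t+1} = u_t + s·(1−u_t) − f·u_t = u_t·(1−s−f) + s.
Here 1−s−f = 0.628 and s = 0.032.
u_1 = 0.012700 × 0.628 + 0.032 = 0.039976.
u_2 = 0.039976 × 0.628 + 0.032 = 0.057105.
u_3 = 0.057105 × 0.628 + 0.032 = 0.067862.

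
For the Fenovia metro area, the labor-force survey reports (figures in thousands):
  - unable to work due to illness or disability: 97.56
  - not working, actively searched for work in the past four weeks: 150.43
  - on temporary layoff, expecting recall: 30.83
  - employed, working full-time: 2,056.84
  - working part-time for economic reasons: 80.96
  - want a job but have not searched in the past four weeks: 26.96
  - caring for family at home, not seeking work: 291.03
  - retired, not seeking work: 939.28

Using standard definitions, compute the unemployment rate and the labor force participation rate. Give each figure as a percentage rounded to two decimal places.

Unemployment rate ≈ 7.82%; labor force participation rate ≈ 63.12%.

Employed = 2,056.84 + 80.96 = 2,137.80 thousand (anyone who worked, including part-time for economic reasons, counts as employed).
Unemployed = 150.43 + 30.83 = 181.26 thousand (jobless and actively searching, or on temporary layoff).
Labor force = 2,137.80 + 181.26 = 2,319.06 thousand.
Not in labor force = 97.56 + 26.96 + 291.03 + 939.28 = 1,354.83 thousand (those not working and not actively searching are outside the labor force — including those who want a job but have given up searching).
Civilian working-age population = 2,319.06 + 1,354.83 = 3,673.89 thousand.
Unemployment rate = 181.26 / 2,319.06 = 7.82%.
Labor force participation rate = 2,319.06 / 3,673.89 = 63.12%.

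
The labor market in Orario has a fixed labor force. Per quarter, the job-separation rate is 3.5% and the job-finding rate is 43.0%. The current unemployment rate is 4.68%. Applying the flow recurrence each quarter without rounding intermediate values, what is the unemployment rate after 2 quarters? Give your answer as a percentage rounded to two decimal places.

Unemployment rate after two quarters ≈ 6.71%.

With a fixed labor force, u_{t+1} = u_t + s·(1−u_t) − f·u_t = u_t·(1−s−f) + s.
Here 1−s−f = 0.535 and s = 0.035.
u_1 = 0.046800 × 0.535 + 0.035 = 0.060038.
u_2 = 0.060038 × 0.535 + 0.035 = 0.067120.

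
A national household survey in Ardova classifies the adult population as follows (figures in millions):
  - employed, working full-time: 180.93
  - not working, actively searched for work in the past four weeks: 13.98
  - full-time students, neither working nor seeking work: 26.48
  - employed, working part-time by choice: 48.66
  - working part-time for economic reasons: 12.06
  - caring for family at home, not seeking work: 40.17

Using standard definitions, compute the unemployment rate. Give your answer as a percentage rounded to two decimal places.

Employed = 180.93 + 48.66 + 12.06 = 241.65 million (anyone who worked, including part-time for economic reasons, counts as employed).
Unemployed = 13.98 million.
Labor force = 241.65 + 13.98 = 255.63 million.
Unemployment rate = 13.98 / 255.63 = 5.47%.

Unemployment rate ≈ 5.47%.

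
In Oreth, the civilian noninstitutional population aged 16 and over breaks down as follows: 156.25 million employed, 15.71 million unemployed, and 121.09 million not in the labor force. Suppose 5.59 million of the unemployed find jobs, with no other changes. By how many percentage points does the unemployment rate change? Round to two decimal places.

Initially, labor force = 156.25 + 15.71 = 171.96 million, so u = 15.71/171.96 = 9.14%.
After the change, unemployed falls and employed rises by 5.59; labor force unchanged → E = 161.84, U = 10.12, labor force = 171.96 million.
New unemployment rate = 10.12 / 171.96 = 5.89%.
Change = 5.89% − 9.14% = −3.25 percentage points.

The unemployment rate changes by −3.25 percentage points.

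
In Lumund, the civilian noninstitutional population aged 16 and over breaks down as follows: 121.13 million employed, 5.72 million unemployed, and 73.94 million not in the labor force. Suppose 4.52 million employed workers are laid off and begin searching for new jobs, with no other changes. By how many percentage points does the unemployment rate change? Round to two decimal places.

Initially, labor force = 121.13 + 5.72 = 126.85 million, so u = 5.72/126.85 = 4.51%.
After the change, employed falls and unemployed rises by 4.52; labor force unchanged → E = 116.61, U = 10.24, labor force = 126.85 million.
New unemployment rate = 10.24 / 126.85 = 8.07%.
Change = 8.07% − 4.51% = +3.56 percentage points.

The unemployment rate changes by +3.56 percentage points.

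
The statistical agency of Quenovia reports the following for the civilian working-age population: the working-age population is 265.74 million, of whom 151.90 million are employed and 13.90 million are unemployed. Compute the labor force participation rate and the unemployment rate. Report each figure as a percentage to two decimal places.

Labor force = employed + unemployed = 151.90 + 13.90 = 165.80 million.
Unemployment rate = 13.90 / 165.80 = 8.38%.
Labor force participation rate = 165.80 / 265.74 = 62.39%.

Labor force participation rate ≈ 62.39%; unemployment rate ≈ 8.38%.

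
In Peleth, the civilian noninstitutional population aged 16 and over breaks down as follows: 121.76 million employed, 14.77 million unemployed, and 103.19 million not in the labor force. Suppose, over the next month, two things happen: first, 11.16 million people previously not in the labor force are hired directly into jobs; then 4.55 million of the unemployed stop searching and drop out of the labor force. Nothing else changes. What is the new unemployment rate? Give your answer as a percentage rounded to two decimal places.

New unemployment rate ≈ 7.14%.

Initially, labor force = 121.76 + 14.77 = 136.53 million, so u = 14.77/136.53 = 10.82%.
After the first change, employed and labor force both rise by 11.16; unemployed unchanged → E = 132.92, U = 14.77, labor force = 147.69 million.
After the second change, unemployed and labor force both fall by 4.55 → E = 132.92, U = 10.22, labor force = 143.14 million.
New unemployment rate = 10.22 / 143.14 = 7.14%.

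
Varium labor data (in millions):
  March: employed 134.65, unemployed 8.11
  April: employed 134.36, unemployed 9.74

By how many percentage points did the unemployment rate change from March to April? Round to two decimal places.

March: labor force = 134.65 + 8.11 = 142.76; u = 8.11/142.76 = 5.68%.
April: labor force = 134.36 + 9.74 = 144.10; u = 9.74/144.10 = 6.76%.
Change = 6.76% − 5.68% = +1.08 pp.

The unemployment rate changed by +1.08 percentage points.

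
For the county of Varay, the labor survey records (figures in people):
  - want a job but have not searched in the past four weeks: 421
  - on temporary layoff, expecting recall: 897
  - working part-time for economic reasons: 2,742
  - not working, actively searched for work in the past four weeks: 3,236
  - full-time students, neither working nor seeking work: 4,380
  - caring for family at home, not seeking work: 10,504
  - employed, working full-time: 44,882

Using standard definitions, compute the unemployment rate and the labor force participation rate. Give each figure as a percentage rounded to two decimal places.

Unemployment rate ≈ 7.99%; labor force participation rate ≈ 77.18%.

Employed = 2,742 + 44,882 = 47,624 (anyone who worked, including part-time for economic reasons, counts as employed).
Unemployed = 897 + 3,236 = 4,133 (jobless and actively searching, or on temporary layoff).
Labor force = 47,624 + 4,133 = 51,757.
Not in labor force = 421 + 4,380 + 10,504 = 15,305 (those not working and not actively searching are outside the labor force — including those who want a job but have given up searching).
Civilian working-age population = 51,757 + 15,305 = 67,062.
Unemployment rate = 4,133 / 51,757 = 7.99%.
Labor force participation rate = 51,757 / 67,062 = 77.18%.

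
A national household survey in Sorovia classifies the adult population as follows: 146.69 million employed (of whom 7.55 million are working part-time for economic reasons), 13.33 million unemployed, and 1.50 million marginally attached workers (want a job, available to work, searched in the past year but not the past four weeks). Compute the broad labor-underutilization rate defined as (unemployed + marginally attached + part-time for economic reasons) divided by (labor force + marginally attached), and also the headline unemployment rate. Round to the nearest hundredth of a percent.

Labor force = 146.69 + 13.33 = 160.02 million.
Numerator = 13.33 + 1.50 + 7.55 = 22.38 million.
Denominator = 160.02 + 1.50 = 161.52 million.
Broad rate = 22.38 / 161.52 = 13.86%.
Headline unemployment rate = 13.33 / 160.02 = 8.33%.

Broad underutilization rate ≈ 13.86%; headline unemployment rate ≈ 8.33%.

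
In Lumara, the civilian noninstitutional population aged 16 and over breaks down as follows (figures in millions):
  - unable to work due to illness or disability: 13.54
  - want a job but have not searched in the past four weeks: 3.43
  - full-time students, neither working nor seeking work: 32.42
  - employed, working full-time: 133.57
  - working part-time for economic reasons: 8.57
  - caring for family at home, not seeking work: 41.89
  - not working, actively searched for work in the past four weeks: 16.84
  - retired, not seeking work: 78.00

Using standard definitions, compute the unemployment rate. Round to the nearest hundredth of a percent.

Employed = 133.57 + 8.57 = 142.14 million (anyone who worked, including part-time for economic reasons, counts as employed).
Unemployed = 16.84 million.
Labor force = 142.14 + 16.84 = 158.98 million.
Unemployment rate = 16.84 / 158.98 = 10.59%.

Unemployment rate ≈ 10.59%.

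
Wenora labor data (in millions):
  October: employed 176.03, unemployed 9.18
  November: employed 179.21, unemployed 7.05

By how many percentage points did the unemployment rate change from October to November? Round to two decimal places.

The unemployment rate changed by −1.17 percentage points.

October: labor force = 176.03 + 9.18 = 185.21; u = 9.18/185.21 = 4.96%.
November: labor force = 179.21 + 7.05 = 186.26; u = 7.05/186.26 = 3.79%.
Change = 3.79% − 4.96% = −1.17 pp.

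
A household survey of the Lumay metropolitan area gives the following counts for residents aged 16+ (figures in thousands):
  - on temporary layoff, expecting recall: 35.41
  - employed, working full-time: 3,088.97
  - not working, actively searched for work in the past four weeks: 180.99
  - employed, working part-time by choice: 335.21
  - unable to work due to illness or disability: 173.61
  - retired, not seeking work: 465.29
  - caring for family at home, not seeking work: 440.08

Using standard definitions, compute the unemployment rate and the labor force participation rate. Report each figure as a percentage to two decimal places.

Unemployment rate ≈ 5.94%; labor force participation rate ≈ 77.14%.

Employed = 3,088.97 + 335.21 = 3,424.18 thousand.
Unemployed = 35.41 + 180.99 = 216.40 thousand (jobless and actively searching, or on temporary layoff).
Labor force = 3,424.18 + 216.40 = 3,640.58 thousand.
Not in labor force = 173.61 + 465.29 + 440.08 = 1,078.98 thousand (those not working and not actively searching are outside the labor force).
Civilian working-age population = 3,640.58 + 1,078.98 = 4,719.56 thousand.
Unemployment rate = 216.40 / 3,640.58 = 5.94%.
Labor force participation rate = 3,640.58 / 4,719.56 = 77.14%.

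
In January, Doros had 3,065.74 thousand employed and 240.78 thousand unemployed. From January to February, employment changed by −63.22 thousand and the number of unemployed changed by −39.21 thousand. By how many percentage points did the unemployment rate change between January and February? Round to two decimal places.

January: labor force = 3,065.74 + 240.78 = 3,306.52; u = 240.78/3,306.52 = 7.28%.
February: labor force = 3,002.52 + 201.57 = 3,204.09; u = 201.57/3,204.09 = 6.29%.
Change = 6.29% − 7.28% = −0.99 pp.

The unemployment rate changed by −0.99 percentage points.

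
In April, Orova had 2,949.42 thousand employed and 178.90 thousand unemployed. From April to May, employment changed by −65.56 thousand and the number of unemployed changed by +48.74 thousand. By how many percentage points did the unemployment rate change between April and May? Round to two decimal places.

The unemployment rate changed by +1.60 percentage points.

April: labor force = 2,949.42 + 178.90 = 3,128.32; u = 178.90/3,128.32 = 5.72%.
May: labor force = 2,883.86 + 227.64 = 3,111.50; u = 227.64/3,111.50 = 7.32%.
Change = 7.32% − 5.72% = +1.60 pp.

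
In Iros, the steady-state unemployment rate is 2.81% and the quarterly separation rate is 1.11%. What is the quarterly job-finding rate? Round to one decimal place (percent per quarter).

From u* = s/(s+f): f = s·(1−u)/u.
f = 1.11 × (1 − 0.0281) / 0.0281 = 1.0788 / 0.0281 ≈ 38.4% per quarter.

Job-finding rate ≈ 38.4% per quarter.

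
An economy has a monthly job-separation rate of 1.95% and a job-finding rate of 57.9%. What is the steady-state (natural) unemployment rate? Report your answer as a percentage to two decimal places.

Steady-state unemployment rate ≈ 3.26%.

At steady state the flows balance: s·E = f·U, so U/(E+U) = s/(s+f).
u* = 1.95 / (1.95 + 57.9) = 1.95 / 59.85 = 3.26%.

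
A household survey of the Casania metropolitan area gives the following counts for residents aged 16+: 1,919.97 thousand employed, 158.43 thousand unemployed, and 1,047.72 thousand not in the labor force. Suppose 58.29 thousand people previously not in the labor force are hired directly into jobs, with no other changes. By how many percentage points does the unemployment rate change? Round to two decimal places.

The unemployment rate changes by −0.21 percentage points.

Initially, labor force = 1,919.97 + 158.43 = 2,078.40 thousand, so u = 158.43/2,078.40 = 7.62%.
After the change, employed and labor force both rise by 58.29; unemployed unchanged → E = 1,978.26, U = 158.43, labor force = 2,136.69 thousand.
New unemployment rate = 158.43 / 2,136.69 = 7.41%.
Change = 7.41% − 7.62% = −0.21 percentage points.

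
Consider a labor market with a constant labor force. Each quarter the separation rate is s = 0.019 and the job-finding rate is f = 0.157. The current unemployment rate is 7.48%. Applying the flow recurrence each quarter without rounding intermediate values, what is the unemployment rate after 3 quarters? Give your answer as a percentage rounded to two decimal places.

With a fixed labor force, u_{t+1} = u_t + s·(1−u_t) − f·u_t = u_t·(1−s−f) + s.
Here 1−s−f = 0.824 and s = 0.019.
u_1 = 0.074800 × 0.824 + 0.019 = 0.080635.
u_2 = 0.080635 × 0.824 + 0.019 = 0.085443.
u_3 = 0.085443 × 0.824 + 0.019 = 0.089405.

Unemployment rate after three quarters ≈ 8.94%.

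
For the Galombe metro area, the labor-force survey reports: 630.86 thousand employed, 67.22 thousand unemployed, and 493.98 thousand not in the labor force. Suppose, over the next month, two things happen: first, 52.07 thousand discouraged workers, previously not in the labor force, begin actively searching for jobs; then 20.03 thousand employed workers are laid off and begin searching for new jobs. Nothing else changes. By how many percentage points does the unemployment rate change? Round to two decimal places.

The unemployment rate changes by +8.94 percentage points.

Initially, labor force = 630.86 + 67.22 = 698.08 thousand, so u = 67.22/698.08 = 9.63%.
After the first change, unemployed and labor force both rise by 52.07 → E = 630.86, U = 119.29, labor force = 750.15 thousand.
After the second change, employed falls and unemployed rises by 20.03; labor force unchanged → E = 610.83, U = 139.32, labor force = 750.15 thousand.
New unemployment rate = 139.32 / 750.15 = 18.57%.
Change = 18.57% − 9.63% = +8.94 percentage points.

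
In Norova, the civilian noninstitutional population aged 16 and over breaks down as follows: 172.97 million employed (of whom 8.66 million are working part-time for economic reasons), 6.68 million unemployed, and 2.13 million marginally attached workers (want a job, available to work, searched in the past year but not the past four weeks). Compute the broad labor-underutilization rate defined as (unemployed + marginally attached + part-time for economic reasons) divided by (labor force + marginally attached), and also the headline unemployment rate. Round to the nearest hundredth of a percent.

Broad underutilization rate ≈ 9.61%; headline unemployment rate ≈ 3.72%.

Labor force = 172.97 + 6.68 = 179.65 million.
Numerator = 6.68 + 2.13 + 8.66 = 17.47 million.
Denominator = 179.65 + 2.13 = 181.78 million.
Broad rate = 17.47 / 181.78 = 9.61%.
Headline unemployment rate = 6.68 / 179.65 = 3.72%.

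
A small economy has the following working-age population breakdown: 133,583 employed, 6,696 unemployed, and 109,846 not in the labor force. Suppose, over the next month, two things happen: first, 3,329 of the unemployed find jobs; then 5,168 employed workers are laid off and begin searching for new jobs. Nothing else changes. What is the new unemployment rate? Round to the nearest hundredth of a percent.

New unemployment rate ≈ 6.08%.

Initially, labor force = 133,583 + 6,696 = 140,279, so u = 6,696/140,279 = 4.77%.
After the first change, unemployed falls and employed rises by 3,329; labor force unchanged → E = 136,912, U = 3,367, labor force = 140,279.
After the second change, employed falls and unemployed rises by 5,168; labor force unchanged → E = 131,744, U = 8,535, labor force = 140,279.
New unemployment rate = 8,535 / 140,279 = 6.08%.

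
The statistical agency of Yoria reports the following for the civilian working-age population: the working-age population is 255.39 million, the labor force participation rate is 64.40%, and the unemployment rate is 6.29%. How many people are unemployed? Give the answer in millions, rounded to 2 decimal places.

Labor force = 0.6440 × 255.39 = 164.47 million.
Unemployed = 0.0629 × 164.47 ≈ 10.35 million.

About 10.35 million are unemployed.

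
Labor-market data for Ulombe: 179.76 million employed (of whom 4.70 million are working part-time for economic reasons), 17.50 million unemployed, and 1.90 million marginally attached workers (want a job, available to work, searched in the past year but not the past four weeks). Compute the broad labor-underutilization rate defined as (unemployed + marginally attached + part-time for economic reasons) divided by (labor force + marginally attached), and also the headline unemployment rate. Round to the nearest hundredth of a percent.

Labor force = 179.76 + 17.50 = 197.26 million.
Numerator = 17.50 + 1.90 + 4.70 = 24.10 million.
Denominator = 197.26 + 1.90 = 199.16 million.
Broad rate = 24.10 / 199.16 = 12.10%.
Headline unemployment rate = 17.50 / 197.26 = 8.87%.

Broad underutilization rate ≈ 12.10%; headline unemployment rate ≈ 8.87%.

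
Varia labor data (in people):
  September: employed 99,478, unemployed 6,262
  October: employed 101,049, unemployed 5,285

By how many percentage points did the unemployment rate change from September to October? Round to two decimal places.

September: labor force = 99,478 + 6,262 = 105,740; u = 6,262/105,740 = 5.92%.
October: labor force = 101,049 + 5,285 = 106,334; u = 5,285/106,334 = 4.97%.
Change = 4.97% − 5.92% = −0.95 pp.

The unemployment rate changed by −0.95 percentage points.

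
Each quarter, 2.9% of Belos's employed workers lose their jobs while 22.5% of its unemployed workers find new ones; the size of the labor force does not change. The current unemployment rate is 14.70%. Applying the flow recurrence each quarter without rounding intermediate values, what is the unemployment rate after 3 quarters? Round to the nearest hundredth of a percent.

With a fixed labor force, u_{t+1} = u_t + s·(1−u_t) − f·u_t = u_t·(1−s−f) + s.
Here 1−s−f = 0.746 and s = 0.029.
u_1 = 0.147000 × 0.746 + 0.029 = 0.138662.
u_2 = 0.138662 × 0.746 + 0.029 = 0.132442.
u_3 = 0.132442 × 0.746 + 0.029 = 0.127802.

Unemployment rate after three quarters ≈ 12.78%.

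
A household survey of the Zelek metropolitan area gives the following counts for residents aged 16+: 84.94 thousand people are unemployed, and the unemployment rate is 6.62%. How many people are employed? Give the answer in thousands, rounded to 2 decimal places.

Labor force = U / u = 84.94 / 0.0662 ≈ 1,283.08 thousand.
Employed = labor force − unemployed = 1,283.08 − 84.94 = 1,198.14 thousand.

About 1,198.14 thousand are employed.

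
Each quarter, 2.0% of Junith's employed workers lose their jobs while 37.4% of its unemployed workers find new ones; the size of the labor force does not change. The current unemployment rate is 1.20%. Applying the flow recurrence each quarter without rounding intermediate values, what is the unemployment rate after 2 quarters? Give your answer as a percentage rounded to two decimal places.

Unemployment rate after two quarters ≈ 3.65%.

With a fixed labor force, u_{t+1} = u_t + s·(1−u_t) − f·u_t = u_t·(1−s−f) + s.
Here 1−s−f = 0.606 and s = 0.020.
u_1 = 0.012000 × 0.606 + 0.020 = 0.027272.
u_2 = 0.027272 × 0.606 + 0.020 = 0.036527.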